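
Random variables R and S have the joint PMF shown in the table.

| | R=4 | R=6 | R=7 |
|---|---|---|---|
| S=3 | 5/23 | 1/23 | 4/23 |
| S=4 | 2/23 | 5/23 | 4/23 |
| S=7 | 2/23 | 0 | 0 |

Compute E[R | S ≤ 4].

40/7

P(S ≤ 4) = 21/23.
Σ R·P over the event = 4·(5/23) + 4·(2/23) + 6·(1/23) + 6·(5/23) + 7·(4/23) + 7·(4/23) = 120/23.
E[R | S ≤ 4] = (120/23) / (21/23) = 40/7.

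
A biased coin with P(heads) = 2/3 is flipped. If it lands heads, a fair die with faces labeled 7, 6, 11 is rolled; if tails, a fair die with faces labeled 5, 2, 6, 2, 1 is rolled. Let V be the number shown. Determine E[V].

32/5

E[V | heads] = (7+6+11)/3 = 8.
E[V | tails] = (5+2+6+2+1)/5 = 16/5.
By the law of total expectation,
E[V] = (2/3)·(8) + (1/3)·(16/5) = 32/5.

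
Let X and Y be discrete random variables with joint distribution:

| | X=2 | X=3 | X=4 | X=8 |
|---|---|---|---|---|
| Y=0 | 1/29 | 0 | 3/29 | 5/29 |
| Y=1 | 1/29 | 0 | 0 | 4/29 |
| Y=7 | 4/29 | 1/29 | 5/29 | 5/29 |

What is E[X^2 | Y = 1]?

52

P(Y = 1) = 5/29.
Σ X^2·P over the event = 4·(1/29) + 64·(4/29) = 260/29.
E[X^2 | Y = 1] = (260/29) / (5/29) = 52.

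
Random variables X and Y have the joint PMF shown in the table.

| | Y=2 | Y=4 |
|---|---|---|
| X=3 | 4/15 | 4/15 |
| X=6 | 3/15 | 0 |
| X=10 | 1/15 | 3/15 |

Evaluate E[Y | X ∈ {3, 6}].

30/11

P(X ∈ {3, 6}) = 11/15.
Σ Y·P over the event = 2·(4/15) + 4·(4/15) + 2·(3/15) = 2.
E[Y | X ∈ {3, 6}] = (2) / (11/15) = 30/11.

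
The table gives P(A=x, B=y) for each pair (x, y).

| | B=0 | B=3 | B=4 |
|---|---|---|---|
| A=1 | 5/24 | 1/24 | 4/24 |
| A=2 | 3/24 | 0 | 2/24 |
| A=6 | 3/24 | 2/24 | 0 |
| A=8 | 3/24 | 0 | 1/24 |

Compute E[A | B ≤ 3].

P(B ≤ 3) = 17/24.
Σ A·P over the event = 1·(5/24) + 1·(1/24) + 2·(3/24) + 6·(3/24) + 6·(2/24) + 8·(3/24) = 11/4.
E[A | B ≤ 3] = (11/4) / (17/24) = 66/17.

66/17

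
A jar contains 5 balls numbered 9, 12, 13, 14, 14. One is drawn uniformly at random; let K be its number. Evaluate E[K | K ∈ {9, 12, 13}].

P(K ∈ {9, 12, 13}) = 3/5.
Σ over the event: 9·1/5 + 12·1/5 + 13·1/5 = 34/5.
E[K | K ∈ {9, 12, 13}] = (34/5) / (3/5) = 34/3.

34/3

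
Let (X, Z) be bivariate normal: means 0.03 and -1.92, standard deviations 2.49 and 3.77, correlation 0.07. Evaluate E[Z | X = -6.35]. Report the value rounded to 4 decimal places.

-2.5962

E[Z | X=x] = μ_Z + ρ(σ_Z/σ_X)(x − μ_X) for jointly normal variables.
E[Z | X=-6.35] = -1.92 + (0.07)·(3.77/2.49)·(-6.35 − (0.03)) = -1.92 + (0.10598)·(-6.38) = -2.5962.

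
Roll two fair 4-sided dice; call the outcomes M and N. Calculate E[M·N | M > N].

P(M > N) = 3/8.
Summing MN·P(x,y) over outcomes with M > N gives 35/16.
E[M·N | M > N] = (35/16) / (3/8) = 35/6.

35/6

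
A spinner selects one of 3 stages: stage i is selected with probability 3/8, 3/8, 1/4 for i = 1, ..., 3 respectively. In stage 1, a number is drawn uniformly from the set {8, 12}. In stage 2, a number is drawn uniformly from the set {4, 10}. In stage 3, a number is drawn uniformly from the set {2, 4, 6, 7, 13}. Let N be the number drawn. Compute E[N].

E[N | stage 1] = (8+12)/2 = 10.
E[N | stage 2] = (4+10)/2 = 7.
E[N | stage 3] = (2+4+6+7+13)/5 = 32/5.
E[N] = (3/8)·(10) + (3/8)·(7) + (1/4)·(32/5) = 319/40.

319/40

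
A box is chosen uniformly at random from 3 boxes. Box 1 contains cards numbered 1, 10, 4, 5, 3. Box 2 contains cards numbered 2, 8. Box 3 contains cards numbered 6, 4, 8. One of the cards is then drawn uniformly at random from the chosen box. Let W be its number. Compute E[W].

26/5

E[W | box 1] = (1+10+4+5+3)/5 = 23/5.
E[W | box 2] = (2+8)/2 = 5.
E[W | box 3] = (6+4+8)/3 = 6.
By the law of total expectation,
E[W] = (1/3)·(23/5) + (1/3)·(5) + (1/3)·(6) = 26/5.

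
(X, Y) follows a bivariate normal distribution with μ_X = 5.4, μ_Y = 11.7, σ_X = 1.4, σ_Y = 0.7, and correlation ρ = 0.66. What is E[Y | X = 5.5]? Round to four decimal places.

The regression of Y on X has slope ρ·σ_Y/σ_X and passes through (μ_X, μ_Y).
E[Y | X=5.5] = 11.7 + (0.66)·(0.7/1.4)·(5.5 − (5.4)) = 11.7 + (0.33)·(0.1) = 11.7330.

11.7330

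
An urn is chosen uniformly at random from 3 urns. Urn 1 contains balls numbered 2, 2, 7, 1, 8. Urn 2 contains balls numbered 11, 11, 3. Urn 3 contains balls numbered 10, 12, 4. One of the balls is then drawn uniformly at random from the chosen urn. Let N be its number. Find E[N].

E[N | urn 1] = (2+2+7+1+8)/5 = 4.
E[N | urn 2] = (11+11+3)/3 = 25/3.
E[N | urn 3] = (10+12+4)/3 = 26/3.
By the law of total expectation,
E[N] = (1/3)·(4) + (1/3)·(25/3) + (1/3)·(26/3) = 7.

7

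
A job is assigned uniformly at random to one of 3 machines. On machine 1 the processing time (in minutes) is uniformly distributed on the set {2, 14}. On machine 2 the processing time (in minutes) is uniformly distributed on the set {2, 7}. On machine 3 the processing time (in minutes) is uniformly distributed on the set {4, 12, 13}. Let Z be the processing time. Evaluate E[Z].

E[Z | machine 1] = (2+14)/2 = 8.
E[Z | machine 2] = (2+7)/2 = 9/2.
E[Z | machine 3] = (4+12+13)/3 = 29/3.
E[Z] = (1/3)·(8) + (1/3)·(9/2) + (1/3)·(29/3) = 133/18.

133/18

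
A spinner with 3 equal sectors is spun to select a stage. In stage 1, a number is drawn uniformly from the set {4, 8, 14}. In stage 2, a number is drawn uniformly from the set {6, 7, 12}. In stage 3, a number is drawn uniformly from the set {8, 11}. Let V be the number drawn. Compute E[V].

E[V | stage 1] = (4+8+14)/3 = 26/3.
E[V | stage 2] = (6+7+12)/3 = 25/3.
E[V | stage 3] = (8+11)/2 = 19/2.
By the law of total expectation,
E[V] = (1/3)·(26/3) + (1/3)·(25/3) + (1/3)·(19/2) = 53/6.

53/6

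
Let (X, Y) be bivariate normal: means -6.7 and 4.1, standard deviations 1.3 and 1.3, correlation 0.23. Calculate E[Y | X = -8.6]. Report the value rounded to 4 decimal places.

3.6630

The regression of Y on X has slope ρ·σ_Y/σ_X and passes through (μ_X, μ_Y).
E[Y | X=-8.6] = 4.1 + (0.23)·(1.3/1.3)·(-8.6 − (-6.7)) = 4.1 + (0.23)·(-1.9) = 3.6630.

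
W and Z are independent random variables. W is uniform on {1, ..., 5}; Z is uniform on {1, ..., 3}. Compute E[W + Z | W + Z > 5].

Outcomes with W + Z > 5: (3,3), (4,2), (4,3), (5,1), (5,2), (5,3), each with probability 1/15.
E[W + Z | W + Z > 5] = (6 + 6 + 7 + 6 + 7 + 8) / 6 = 20/3.

20/3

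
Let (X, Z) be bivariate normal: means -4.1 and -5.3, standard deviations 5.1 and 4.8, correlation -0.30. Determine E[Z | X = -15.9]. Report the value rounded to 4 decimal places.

-1.9682

For a bivariate normal, E[Z | X=x] = μ_Z + ρ·(σ_Z/σ_X)·(x − μ_X).
E[Z | X=-15.9] = -5.3 + (-0.30)·(4.8/5.1)·(-15.9 − (-4.1)) = -5.3 + (-0.282353)·(-11.8) = -1.9682.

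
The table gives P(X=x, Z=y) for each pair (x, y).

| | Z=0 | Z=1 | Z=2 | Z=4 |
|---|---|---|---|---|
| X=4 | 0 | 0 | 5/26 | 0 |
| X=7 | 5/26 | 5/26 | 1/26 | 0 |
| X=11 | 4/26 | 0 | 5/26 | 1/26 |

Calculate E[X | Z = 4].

11

P(Z = 4) = 1/26.
Σ X·P over the event = 11·(1/26) = 11/26.
E[X | Z = 4] = (11/26) / (1/26) = 11.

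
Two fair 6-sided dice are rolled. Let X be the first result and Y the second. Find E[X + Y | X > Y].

7

P(X > Y) = 5/12.
Summing (X+Y)·P(x,y) over outcomes with X > Y gives 35/12.
E[X + Y | X > Y] = (35/12) / (5/12) = 7.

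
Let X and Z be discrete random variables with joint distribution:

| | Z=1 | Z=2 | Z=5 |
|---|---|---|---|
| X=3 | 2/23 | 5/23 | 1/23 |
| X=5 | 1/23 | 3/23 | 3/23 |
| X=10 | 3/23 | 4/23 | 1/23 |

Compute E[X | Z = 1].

P(Z = 1) = 6/23.
Σ X·P over the event = 3·(2/23) + 5·(1/23) + 10·(3/23) = 41/23.
E[X | Z = 1] = (41/23) / (6/23) = 41/6.

41/6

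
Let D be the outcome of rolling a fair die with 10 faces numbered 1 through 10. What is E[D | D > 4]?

15/2

Given D > 4, D is equally likely to be any of {5, 6, 7, 8, 9, 10}.
E[D | D > 4] = (5 + 6 + 7 + 8 + 9 + 10) / 6 = 15/2.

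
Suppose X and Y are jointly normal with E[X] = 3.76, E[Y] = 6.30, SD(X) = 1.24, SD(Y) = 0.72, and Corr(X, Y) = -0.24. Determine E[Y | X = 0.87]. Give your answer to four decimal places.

6.7027

The regression of Y on X has slope ρ·σ_Y/σ_X and passes through (μ_X, μ_Y).
E[Y | X=0.87] = 6.30 + (-0.24)·(0.72/1.24)·(0.87 − (3.76)) = 6.30 + (-0.13935)·(-2.89) = 6.7027.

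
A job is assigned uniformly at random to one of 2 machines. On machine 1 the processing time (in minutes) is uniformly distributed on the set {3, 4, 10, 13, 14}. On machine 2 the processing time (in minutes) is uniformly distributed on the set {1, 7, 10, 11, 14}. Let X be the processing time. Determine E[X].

E[X | machine 1] = (3+4+10+13+14)/5 = 44/5.
E[X | machine 2] = (1+7+10+11+14)/5 = 43/5.
E[X] = (1/2)·(44/5) + (1/2)·(43/5) = 87/10.

87/10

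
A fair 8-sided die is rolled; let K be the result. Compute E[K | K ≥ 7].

15/2

Given K ≥ 7, K is equally likely to be any of {7, 8}.
E[K | K ≥ 7] = (7 + 8) / 2 = 15/2.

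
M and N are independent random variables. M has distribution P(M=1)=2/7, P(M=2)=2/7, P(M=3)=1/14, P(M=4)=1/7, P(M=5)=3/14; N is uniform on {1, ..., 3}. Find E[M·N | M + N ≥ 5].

P(M + N ≥ 5) = 1/2.
Summing MN·P(x,y) over outcomes with M + N ≥ 5 gives 59/14.
E[M·N | M + N ≥ 5] = (59/14) / (1/2) = 59/7.

59/7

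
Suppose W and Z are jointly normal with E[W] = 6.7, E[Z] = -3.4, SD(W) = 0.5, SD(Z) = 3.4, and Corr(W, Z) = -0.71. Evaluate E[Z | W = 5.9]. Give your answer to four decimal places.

0.4624

For a bivariate normal, E[Z | W=x] = μ_Z + ρ·(σ_Z/σ_W)·(x − μ_W).
E[Z | W=5.9] = -3.4 + (-0.71)·(3.4/0.5)·(5.9 − (6.7)) = -3.4 + (-4.828)·(-0.8) = 0.4624.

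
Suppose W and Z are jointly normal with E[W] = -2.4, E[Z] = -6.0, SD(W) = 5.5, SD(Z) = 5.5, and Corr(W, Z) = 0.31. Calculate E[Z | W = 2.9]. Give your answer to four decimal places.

For a bivariate normal, E[Z | W=x] = μ_Z + ρ·(σ_Z/σ_W)·(x − μ_W).
E[Z | W=2.9] = -6.0 + (0.31)·(5.5/5.5)·(2.9 − (-2.4)) = -6.0 + (0.31)·(5.3) = -4.3570.

-4.3570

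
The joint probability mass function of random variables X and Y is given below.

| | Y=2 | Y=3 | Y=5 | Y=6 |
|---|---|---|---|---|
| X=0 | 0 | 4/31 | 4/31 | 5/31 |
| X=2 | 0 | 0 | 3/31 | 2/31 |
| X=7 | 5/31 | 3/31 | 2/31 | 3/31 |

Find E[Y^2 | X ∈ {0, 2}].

P(X ∈ {0, 2}) = 18/31.
Σ Y^2·P over the event = 9·(4/31) + 25·(4/31) + 36·(5/31) + 25·(3/31) + 36·(2/31) = 463/31.
E[Y^2 | X ∈ {0, 2}] = (463/31) / (18/31) = 463/18.

463/18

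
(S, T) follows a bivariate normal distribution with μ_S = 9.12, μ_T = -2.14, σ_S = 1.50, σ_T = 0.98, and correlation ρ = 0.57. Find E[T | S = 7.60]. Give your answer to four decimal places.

The regression of T on S has slope ρ·σ_T/σ_S and passes through (μ_S, μ_T).
E[T | S=7.60] = -2.14 + (0.57)·(0.98/1.50)·(7.60 − (9.12)) = -2.14 + (0.3724)·(-1.52) = -2.7060.

-2.7060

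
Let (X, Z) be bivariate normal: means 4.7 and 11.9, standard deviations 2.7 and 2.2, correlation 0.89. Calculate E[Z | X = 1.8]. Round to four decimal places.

9.7970

For a bivariate normal, E[Z | X=x] = μ_Z + ρ·(σ_Z/σ_X)·(x − μ_X).
E[Z | X=1.8] = 11.9 + (0.89)·(2.2/2.7)·(1.8 − (4.7)) = 11.9 + (0.725185)·(-2.9) = 9.7970.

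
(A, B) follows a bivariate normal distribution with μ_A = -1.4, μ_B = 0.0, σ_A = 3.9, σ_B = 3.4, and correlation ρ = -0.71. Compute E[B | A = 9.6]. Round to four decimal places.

-6.8087

For a bivariate normal, E[B | A=x] = μ_B + ρ·(σ_B/σ_A)·(x − μ_A).
E[B | A=9.6] = 0.0 + (-0.71)·(3.4/3.9)·(9.6 − (-1.4)) = 0.0 + (-0.61897)·(11) = -6.8087.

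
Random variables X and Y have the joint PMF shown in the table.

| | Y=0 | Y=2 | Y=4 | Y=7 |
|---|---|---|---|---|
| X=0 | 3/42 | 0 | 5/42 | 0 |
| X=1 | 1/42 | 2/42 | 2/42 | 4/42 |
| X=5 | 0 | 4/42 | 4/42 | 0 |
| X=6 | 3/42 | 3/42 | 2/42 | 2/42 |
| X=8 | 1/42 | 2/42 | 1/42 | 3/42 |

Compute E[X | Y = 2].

56/11

P(Y = 2) = 11/42.
Σ X·P over the event = 1·(2/42) + 5·(4/42) + 6·(3/42) + 8·(2/42) = 4/3.
E[X | Y = 2] = (4/3) / (11/42) = 56/11.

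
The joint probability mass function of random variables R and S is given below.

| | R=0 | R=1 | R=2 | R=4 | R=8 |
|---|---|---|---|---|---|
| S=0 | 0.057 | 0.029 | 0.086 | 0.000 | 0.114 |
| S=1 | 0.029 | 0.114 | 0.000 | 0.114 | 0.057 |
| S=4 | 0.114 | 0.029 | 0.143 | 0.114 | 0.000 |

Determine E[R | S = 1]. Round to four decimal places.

P(S = 1) = 0.314.
Summing R·P(R=x,S=y) over the conditioning event gives 1.026.
E[R | S = 1] = (1.026) / (0.314) = 3.2675.

3.2675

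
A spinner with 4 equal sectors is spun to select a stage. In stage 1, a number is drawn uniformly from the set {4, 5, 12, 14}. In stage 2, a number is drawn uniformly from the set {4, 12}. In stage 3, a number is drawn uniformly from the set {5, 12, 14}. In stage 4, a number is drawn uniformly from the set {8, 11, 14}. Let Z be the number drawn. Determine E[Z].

E[Z | stage 1] = (4+5+12+14)/4 = 35/4.
E[Z | stage 2] = (4+12)/2 = 8.
E[Z | stage 3] = (5+12+14)/3 = 31/3.
E[Z | stage 4] = (8+11+14)/3 = 11.
By the law of total expectation,
E[Z] = (1/4)·(35/4) + (1/4)·(8) + (1/4)·(31/3) + (1/4)·(11) = 457/48.

457/48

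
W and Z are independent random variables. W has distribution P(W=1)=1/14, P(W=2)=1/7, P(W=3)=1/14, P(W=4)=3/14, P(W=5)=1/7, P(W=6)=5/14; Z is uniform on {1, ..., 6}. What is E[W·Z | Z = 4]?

120/7

P(Z = 4) = 1/6.
Summing WZ·P(x,y) over outcomes with Z = 4 gives 20/7.
E[W·Z | Z = 4] = (20/7) / (1/6) = 120/7.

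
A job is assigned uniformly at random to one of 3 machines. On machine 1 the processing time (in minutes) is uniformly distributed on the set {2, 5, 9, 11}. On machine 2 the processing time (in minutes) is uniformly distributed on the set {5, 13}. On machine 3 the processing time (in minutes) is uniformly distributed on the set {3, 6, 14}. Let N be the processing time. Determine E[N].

E[N | machine 1] = (2+5+9+11)/4 = 27/4.
E[N | machine 2] = (5+13)/2 = 9.
E[N | machine 3] = (3+6+14)/3 = 23/3.
By the law of total expectation,
E[N] = (1/3)·(27/4) + (1/3)·(9) + (1/3)·(23/3) = 281/36.

281/36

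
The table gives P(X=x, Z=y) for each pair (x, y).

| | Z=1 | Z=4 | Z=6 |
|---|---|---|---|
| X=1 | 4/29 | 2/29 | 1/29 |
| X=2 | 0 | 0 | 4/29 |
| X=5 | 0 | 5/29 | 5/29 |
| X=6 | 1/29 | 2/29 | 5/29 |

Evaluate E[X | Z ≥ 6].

P(Z ≥ 6) = 15/29.
Σ X·P over the event = 1·(1/29) + 2·(4/29) + 5·(5/29) + 6·(5/29) = 64/29.
E[X | Z ≥ 6] = (64/29) / (15/29) = 64/15.

64/15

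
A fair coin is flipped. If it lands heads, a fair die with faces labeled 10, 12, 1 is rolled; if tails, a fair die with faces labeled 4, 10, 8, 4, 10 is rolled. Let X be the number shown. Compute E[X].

E[X | heads] = (10+12+1)/3 = 23/3.
E[X | tails] = (4+10+8+4+10)/5 = 36/5.
E[X] = (1/2)·(23/3) + (1/2)·(36/5) = 223/30.

223/30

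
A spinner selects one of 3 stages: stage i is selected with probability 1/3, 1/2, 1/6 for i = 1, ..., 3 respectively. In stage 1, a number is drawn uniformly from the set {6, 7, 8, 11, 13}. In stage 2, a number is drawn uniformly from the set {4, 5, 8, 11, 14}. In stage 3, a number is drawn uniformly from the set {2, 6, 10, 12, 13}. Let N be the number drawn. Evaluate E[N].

E[N | stage 1] = (6+7+8+11+13)/5 = 9.
E[N | stage 2] = (4+5+8+11+14)/5 = 42/5.
E[N | stage 3] = (2+6+10+12+13)/5 = 43/5.
By the law of total expectation,
E[N] = (1/3)·(9) + (1/2)·(42/5) + (1/6)·(43/5) = 259/30.

259/30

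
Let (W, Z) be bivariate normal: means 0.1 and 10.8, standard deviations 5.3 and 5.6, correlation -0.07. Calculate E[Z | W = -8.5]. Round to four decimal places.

E[Z | W=x] = μ_Z + ρ(σ_Z/σ_W)(x − μ_W) for jointly normal variables.
E[Z | W=-8.5] = 10.8 + (-0.07)·(5.6/5.3)·(-8.5 − (0.1)) = 10.8 + (-0.073962)·(-8.6) = 11.4361.

11.4361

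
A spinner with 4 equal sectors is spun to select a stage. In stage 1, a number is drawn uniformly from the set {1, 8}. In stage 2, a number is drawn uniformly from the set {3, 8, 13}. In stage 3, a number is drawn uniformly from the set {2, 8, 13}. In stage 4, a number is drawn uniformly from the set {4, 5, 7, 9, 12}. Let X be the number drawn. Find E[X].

827/120

E[X | stage 1] = (1+8)/2 = 9/2.
E[X | stage 2] = (3+8+13)/3 = 8.
E[X | stage 3] = (2+8+13)/3 = 23/3.
E[X | stage 4] = (4+5+7+9+12)/5 = 37/5.
By the law of total expectation,
E[X] = (1/4)·(9/2) + (1/4)·(8) + (1/4)·(23/3) + (1/4)·(37/5) = 827/120.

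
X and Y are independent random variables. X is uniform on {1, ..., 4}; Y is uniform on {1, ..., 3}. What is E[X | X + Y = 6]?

7/2

Outcomes with X + Y = 6: (3,3), (4,2), each with probability 1/12.
E[X | X + Y = 6] = (3 + 4) / 2 = 7/2.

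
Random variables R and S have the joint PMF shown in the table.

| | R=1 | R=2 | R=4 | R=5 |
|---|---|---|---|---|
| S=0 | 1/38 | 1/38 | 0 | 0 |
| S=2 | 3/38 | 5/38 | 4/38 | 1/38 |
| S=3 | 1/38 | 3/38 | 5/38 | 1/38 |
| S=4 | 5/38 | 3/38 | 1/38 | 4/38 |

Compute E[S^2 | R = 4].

77/10

P(R = 4) = 5/19.
Σ S^2·P over the event = 4·(4/38) + 9·(5/38) + 16·(1/38) = 77/38.
E[S^2 | R = 4] = (77/38) / (5/19) = 77/10.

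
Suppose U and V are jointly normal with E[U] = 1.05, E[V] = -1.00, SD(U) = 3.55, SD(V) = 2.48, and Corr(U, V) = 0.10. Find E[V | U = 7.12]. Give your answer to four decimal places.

The regression of V on U has slope ρ·σ_V/σ_U and passes through (μ_U, μ_V).
E[V | U=7.12] = -1.00 + (0.10)·(2.48/3.55)·(7.12 − (1.05)) = -1.00 + (0.069859)·(6.07) = -0.5760.

-0.5760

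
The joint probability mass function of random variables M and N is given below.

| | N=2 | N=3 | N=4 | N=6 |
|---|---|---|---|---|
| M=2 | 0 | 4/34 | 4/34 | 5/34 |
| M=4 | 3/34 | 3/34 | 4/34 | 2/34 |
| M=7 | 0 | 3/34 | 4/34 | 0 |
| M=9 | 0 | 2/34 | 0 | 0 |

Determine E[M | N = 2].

4

P(N = 2) = 3/34.
Summing M·P(M=x,N=y) over the conditioning event gives 6/17.
E[M | N = 2] = (6/17) / (3/34) = 4.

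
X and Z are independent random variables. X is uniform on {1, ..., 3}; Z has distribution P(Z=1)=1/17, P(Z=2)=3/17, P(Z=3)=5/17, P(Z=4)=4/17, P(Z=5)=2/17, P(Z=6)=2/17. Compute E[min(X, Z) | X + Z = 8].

5/2

P(X + Z = 8) = 4/51.
Summing min(X,Z)·P(x,y) over outcomes with X + Z = 8 gives 10/51.
E[min(X, Z) | X + Z = 8] = (10/51) / (4/51) = 5/2.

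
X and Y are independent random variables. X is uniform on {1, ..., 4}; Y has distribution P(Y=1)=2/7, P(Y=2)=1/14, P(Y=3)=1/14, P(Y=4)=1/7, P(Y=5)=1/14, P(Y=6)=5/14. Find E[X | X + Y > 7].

P(X + Y > 7) = 19/56.
Summing X·P(x,y) over outcomes with X + Y > 7 gives 15/14.
E[X | X + Y > 7] = (15/14) / (19/56) = 60/19.

60/19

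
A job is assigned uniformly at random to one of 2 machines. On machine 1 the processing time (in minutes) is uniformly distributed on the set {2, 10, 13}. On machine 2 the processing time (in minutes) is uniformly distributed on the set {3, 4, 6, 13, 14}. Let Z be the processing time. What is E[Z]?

E[Z | machine 1] = (2+10+13)/3 = 25/3.
E[Z | machine 2] = (3+4+6+13+14)/5 = 8.
By the law of total expectation,
E[Z] = (1/2)·(25/3) + (1/2)·(8) = 49/6.

49/6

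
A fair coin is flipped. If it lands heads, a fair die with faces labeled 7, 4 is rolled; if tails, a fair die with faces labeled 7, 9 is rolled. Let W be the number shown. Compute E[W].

E[W | heads] = (7+4)/2 = 11/2.
E[W | tails] = (7+9)/2 = 8.
By the law of total expectation,
E[W] = (1/2)·(11/2) + (1/2)·(8) = 27/4.

27/4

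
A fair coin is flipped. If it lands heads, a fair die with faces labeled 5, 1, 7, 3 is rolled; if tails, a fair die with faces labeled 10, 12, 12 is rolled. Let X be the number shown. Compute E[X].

E[X | heads] = (5+1+7+3)/4 = 4.
E[X | tails] = (10+12+12)/3 = 34/3.
By the law of total expectation,
E[X] = (1/2)·(4) + (1/2)·(34/3) = 23/3.

23/3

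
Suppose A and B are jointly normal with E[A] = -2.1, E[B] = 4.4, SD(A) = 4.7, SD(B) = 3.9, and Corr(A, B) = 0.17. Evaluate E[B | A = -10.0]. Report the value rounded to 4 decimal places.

For a bivariate normal, E[B | A=x] = μ_B + ρ·(σ_B/σ_A)·(x − μ_A).
E[B | A=-10.0] = 4.4 + (0.17)·(3.9/4.7)·(-10.0 − (-2.1)) = 4.4 + (0.14106)·(-7.9) = 3.2856.

3.2856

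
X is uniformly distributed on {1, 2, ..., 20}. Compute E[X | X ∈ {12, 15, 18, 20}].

65/4

P(X ∈ {12, 15, 18, 20}) = 1/5.
Σ over the event: 12·1/20 + 15·1/20 + 18·1/20 + 20·1/20 = 13/4.
E[X | X ∈ {12, 15, 18, 20}] = (13/4) / (1/5) = 65/4.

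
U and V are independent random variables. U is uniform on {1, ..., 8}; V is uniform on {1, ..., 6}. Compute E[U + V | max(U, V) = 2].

10/3

Outcomes with max(U, V) = 2: (1,2), (2,1), (2,2), each with probability 1/48.
E[U + V | max(U, V) = 2] = (3 + 3 + 4) / 3 = 10/3.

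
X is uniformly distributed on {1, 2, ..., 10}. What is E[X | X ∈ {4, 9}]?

13/2

P(X ∈ {4, 9}) = 1/5.
Σ over the event: 4·1/10 + 9·1/10 = 13/10.
E[X | X ∈ {4, 9}] = (13/10) / (1/5) = 13/2.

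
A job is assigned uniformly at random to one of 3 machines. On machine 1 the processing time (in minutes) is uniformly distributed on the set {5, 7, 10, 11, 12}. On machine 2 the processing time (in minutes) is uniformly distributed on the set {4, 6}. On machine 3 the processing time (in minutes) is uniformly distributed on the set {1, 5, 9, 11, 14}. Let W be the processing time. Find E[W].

22/3

E[W | machine 1] = (5+7+10+11+12)/5 = 9.
E[W | machine 2] = (4+6)/2 = 5.
E[W | machine 3] = (1+5+9+11+14)/5 = 8.
By the law of total expectation,
E[W] = (1/3)·(9) + (1/3)·(5) + (1/3)·(8) = 22/3.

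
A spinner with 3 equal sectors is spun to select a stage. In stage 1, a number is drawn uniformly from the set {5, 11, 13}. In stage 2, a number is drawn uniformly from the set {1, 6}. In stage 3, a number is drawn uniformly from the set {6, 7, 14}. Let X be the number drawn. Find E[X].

133/18

E[X | stage 1] = (5+11+13)/3 = 29/3.
E[X | stage 2] = (1+6)/2 = 7/2.
E[X | stage 3] = (6+7+14)/3 = 9.
E[X] = (1/3)·(29/3) + (1/3)·(7/2) + (1/3)·(9) = 133/18.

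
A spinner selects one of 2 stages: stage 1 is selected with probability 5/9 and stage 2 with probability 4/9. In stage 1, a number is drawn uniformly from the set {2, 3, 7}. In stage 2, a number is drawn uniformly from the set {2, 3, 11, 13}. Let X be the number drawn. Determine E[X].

49/9

E[X | stage 1] = (2+3+7)/3 = 4.
E[X | stage 2] = (2+3+11+13)/4 = 29/4.
E[X] = (5/9)·(4) + (4/9)·(29/4) = 49/9.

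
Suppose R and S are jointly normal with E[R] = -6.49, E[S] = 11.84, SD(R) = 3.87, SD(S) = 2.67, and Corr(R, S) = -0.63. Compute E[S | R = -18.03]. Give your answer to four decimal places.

For a bivariate normal, E[S | R=x] = μ_S + ρ·(σ_S/σ_R)·(x − μ_R).
E[S | R=-18.03] = 11.84 + (-0.63)·(2.67/3.87)·(-18.03 − (-6.49)) = 11.84 + (-0.43465)·(-11.54) = 16.8559.

16.8559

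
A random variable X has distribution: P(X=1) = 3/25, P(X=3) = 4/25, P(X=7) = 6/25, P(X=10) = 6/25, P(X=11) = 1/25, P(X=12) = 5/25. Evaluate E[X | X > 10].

71/6

P(X > 10) = 6/25.
Σ over the event: 11·1/25 + 12·1/5 = 71/25.
E[X | X > 10] = (71/25) / (6/25) = 71/6.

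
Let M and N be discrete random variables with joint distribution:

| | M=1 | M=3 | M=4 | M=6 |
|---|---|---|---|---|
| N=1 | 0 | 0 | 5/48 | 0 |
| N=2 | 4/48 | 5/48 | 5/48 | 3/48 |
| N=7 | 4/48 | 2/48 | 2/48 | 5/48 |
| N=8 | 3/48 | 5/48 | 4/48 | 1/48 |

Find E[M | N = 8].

P(N = 8) = 13/48.
Summing M·P(M=x,N=y) over the conditioning event gives 5/6.
E[M | N = 8] = (5/6) / (13/48) = 40/13.

40/13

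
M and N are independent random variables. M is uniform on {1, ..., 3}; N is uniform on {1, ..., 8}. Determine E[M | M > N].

P(M > N) = 1/8.
Summing M·P(x,y) over outcomes with M > N gives 1/3.
E[M | M > N] = (1/3) / (1/8) = 8/3.

8/3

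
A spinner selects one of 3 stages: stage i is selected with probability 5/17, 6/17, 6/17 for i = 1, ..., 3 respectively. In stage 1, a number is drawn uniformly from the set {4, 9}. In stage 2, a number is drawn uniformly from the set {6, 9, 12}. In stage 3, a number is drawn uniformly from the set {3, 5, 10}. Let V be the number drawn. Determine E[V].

245/34

E[V | stage 1] = (4+9)/2 = 13/2.
E[V | stage 2] = (6+9+12)/3 = 9.
E[V | stage 3] = (3+5+10)/3 = 6.
By the law of total expectation,
E[V] = (5/17)·(13/2) + (6/17)·(9) + (6/17)·(6) = 245/34.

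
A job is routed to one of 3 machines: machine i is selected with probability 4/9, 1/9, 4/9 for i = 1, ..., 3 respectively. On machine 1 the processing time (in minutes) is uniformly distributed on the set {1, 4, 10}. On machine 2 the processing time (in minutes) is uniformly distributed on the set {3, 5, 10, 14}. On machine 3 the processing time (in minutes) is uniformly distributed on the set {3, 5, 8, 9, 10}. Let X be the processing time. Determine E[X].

56/9

E[X | machine 1] = (1+4+10)/3 = 5.
E[X | machine 2] = (3+5+10+14)/4 = 8.
E[X | machine 3] = (3+5+8+9+10)/5 = 7.
By the law of total expectation,
E[X] = (4/9)·(5) + (1/9)·(8) + (4/9)·(7) = 56/9.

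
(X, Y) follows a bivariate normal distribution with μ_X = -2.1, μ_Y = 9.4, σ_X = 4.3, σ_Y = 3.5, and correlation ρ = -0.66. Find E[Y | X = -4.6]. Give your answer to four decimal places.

E[Y | X=x] = μ_Y + ρ(σ_Y/σ_X)(x − μ_X) for jointly normal variables.
E[Y | X=-4.6] = 9.4 + (-0.66)·(3.5/4.3)·(-4.6 − (-2.1)) = 9.4 + (-0.53721)·(-2.5) = 10.7430.

10.7430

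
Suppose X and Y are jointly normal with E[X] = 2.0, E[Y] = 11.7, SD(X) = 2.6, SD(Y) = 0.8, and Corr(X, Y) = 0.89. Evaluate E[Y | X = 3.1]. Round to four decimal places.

E[Y | X=x] = μ_Y + ρ(σ_Y/σ_X)(x − μ_X) for jointly normal variables.
E[Y | X=3.1] = 11.7 + (0.89)·(0.8/2.6)·(3.1 − (2.0)) = 11.7 + (0.27385)·(1.1) = 12.0012.

12.0012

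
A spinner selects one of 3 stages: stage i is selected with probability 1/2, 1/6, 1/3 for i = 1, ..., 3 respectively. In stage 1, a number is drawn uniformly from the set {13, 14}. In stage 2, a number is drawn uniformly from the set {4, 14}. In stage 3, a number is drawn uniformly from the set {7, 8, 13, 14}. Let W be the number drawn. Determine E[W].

47/4

E[W | stage 1] = (13+14)/2 = 27/2.
E[W | stage 2] = (4+14)/2 = 9.
E[W | stage 3] = (7+8+13+14)/4 = 21/2.
By the law of total expectation,
E[W] = (1/2)·(27/2) + (1/6)·(9) + (1/3)·(21/2) = 47/4.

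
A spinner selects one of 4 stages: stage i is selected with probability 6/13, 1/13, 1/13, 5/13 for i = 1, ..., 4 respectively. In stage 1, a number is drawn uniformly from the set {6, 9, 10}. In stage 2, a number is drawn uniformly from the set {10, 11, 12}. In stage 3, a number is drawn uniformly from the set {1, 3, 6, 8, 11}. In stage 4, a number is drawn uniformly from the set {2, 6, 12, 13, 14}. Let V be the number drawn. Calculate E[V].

E[V | stage 1] = (6+9+10)/3 = 25/3.
E[V | stage 2] = (10+11+12)/3 = 11.
E[V | stage 3] = (1+3+6+8+11)/5 = 29/5.
E[V | stage 4] = (2+6+12+13+14)/5 = 47/5.
By the law of total expectation,
E[V] = (6/13)·(25/3) + (1/13)·(11) + (1/13)·(29/5) + (5/13)·(47/5) = 569/65.

569/65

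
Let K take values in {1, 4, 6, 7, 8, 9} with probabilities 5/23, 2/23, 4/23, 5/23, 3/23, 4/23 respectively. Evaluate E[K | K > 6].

P(K > 6) = 12/23.
Σ over the event: 7·5/23 + 8·3/23 + 9·4/23 = 95/23.
E[K | K > 6] = (95/23) / (12/23) = 95/12.

95/12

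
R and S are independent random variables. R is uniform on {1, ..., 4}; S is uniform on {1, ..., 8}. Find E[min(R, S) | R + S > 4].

63/26

P(R + S > 4) = 13/16.
Summing min(R,S)·P(x,y) over outcomes with R + S > 4 gives 63/32.
E[min(R, S) | R + S > 4] = (63/32) / (13/16) = 63/26.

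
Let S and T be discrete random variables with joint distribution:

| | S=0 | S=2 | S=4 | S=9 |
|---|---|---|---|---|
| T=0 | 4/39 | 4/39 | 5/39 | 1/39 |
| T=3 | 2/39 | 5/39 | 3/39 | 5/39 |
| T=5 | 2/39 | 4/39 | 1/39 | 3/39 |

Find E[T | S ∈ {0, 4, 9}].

P(S ∈ {0, 4, 9}) = 2/3.
Summing T·P(S=x,T=y) over the conditioning event gives 20/13.
E[T | S ∈ {0, 4, 9}] = (20/13) / (2/3) = 30/13.

30/13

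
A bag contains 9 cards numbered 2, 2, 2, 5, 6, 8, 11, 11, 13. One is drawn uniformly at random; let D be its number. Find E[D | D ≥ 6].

49/5

P(D ≥ 6) = 5/9.
Σ over the event: 6·1/9 + 8·1/9 + 11·2/9 + 13·1/9 = 49/9.
E[D | D ≥ 6] = (49/9) / (5/9) = 49/5.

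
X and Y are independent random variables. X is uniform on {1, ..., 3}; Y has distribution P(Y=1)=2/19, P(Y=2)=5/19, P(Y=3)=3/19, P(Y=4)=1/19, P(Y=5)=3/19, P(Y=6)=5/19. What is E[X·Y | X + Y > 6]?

P(X + Y > 6) = 22/57.
Summing XY·P(x,y) over outcomes with X + Y > 6 gives 89/19.
E[X·Y | X + Y > 6] = (89/19) / (22/57) = 267/22.

267/22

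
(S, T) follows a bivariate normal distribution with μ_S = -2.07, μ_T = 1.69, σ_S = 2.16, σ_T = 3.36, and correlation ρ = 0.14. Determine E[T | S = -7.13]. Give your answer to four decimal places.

0.5880

E[T | S=x] = μ_T + ρ(σ_T/σ_S)(x − μ_S) for jointly normal variables.
E[T | S=-7.13] = 1.69 + (0.14)·(3.36/2.16)·(-7.13 − (-2.07)) = 1.69 + (0.21778)·(-5.06) = 0.5880.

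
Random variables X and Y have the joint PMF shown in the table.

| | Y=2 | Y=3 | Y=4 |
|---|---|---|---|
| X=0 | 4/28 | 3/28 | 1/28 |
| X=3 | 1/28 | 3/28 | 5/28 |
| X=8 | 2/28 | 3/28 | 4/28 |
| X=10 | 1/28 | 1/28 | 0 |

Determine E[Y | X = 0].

P(X = 0) = 2/7.
Σ Y·P over the event = 2·(4/28) + 3·(3/28) + 4·(1/28) = 3/4.
E[Y | X = 0] = (3/4) / (2/7) = 21/8.

21/8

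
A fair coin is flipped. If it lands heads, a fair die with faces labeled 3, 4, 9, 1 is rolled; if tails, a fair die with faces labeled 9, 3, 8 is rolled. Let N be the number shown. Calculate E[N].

E[N | heads] = (3+4+9+1)/4 = 17/4.
E[N | tails] = (9+3+8)/3 = 20/3.
By the law of total expectation,
E[N] = (1/2)·(17/4) + (1/2)·(20/3) = 131/24.

131/24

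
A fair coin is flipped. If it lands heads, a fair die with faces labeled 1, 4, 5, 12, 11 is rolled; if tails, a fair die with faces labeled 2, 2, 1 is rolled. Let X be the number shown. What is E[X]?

62/15

E[X | heads] = (1+4+5+12+11)/5 = 33/5.
E[X | tails] = (2+2+1)/3 = 5/3.
E[X] = (1/2)·(33/5) + (1/2)·(5/3) = 62/15.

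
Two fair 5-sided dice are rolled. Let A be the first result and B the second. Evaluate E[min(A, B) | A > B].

2

Outcomes with A > B: (2,1), (3,1), (3,2), (4,1), (4,2), (4,3), (5,1), (5,2), (5,3), (5,4), each with probability 1/25.
E[min(A, B) | A > B] = (1 + 1 + 2 + 1 + 2 + 3 + 1 + 2 + 3 + 4) / 10 = 2.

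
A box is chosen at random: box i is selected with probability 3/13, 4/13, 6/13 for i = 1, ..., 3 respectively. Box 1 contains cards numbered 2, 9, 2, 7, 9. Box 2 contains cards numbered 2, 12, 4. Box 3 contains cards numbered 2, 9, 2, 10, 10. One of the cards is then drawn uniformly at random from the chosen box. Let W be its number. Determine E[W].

E[W | box 1] = (2+9+2+7+9)/5 = 29/5.
E[W | box 2] = (2+12+4)/3 = 6.
E[W | box 3] = (2+9+2+10+10)/5 = 33/5.
E[W] = (3/13)·(29/5) + (4/13)·(6) + (6/13)·(33/5) = 81/13.

81/13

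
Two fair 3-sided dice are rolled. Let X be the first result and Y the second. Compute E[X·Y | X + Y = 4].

P(X + Y = 4) = 1/3.
Summing XY·P(x,y) over outcomes with X + Y = 4 gives 10/9.
E[X·Y | X + Y = 4] = (10/9) / (1/3) = 10/3.

10/3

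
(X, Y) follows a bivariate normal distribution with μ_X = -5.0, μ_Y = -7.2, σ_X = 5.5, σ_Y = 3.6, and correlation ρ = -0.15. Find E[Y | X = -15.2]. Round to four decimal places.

E[Y | X=x] = μ_Y + ρ(σ_Y/σ_X)(x − μ_X) for jointly normal variables.
E[Y | X=-15.2] = -7.2 + (-0.15)·(3.6/5.5)·(-15.2 − (-5.0)) = -7.2 + (-0.098182)·(-10.2) = -6.1985.

-6.1985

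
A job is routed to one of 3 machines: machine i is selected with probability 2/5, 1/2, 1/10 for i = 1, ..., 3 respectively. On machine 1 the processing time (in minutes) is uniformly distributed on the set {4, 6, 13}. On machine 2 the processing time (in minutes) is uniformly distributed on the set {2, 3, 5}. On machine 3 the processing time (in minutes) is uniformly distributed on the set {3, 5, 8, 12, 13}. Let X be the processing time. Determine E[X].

833/150

E[X | machine 1] = (4+6+13)/3 = 23/3.
E[X | machine 2] = (2+3+5)/3 = 10/3.
E[X | machine 3] = (3+5+8+12+13)/5 = 41/5.
E[X] = (2/5)·(23/3) + (1/2)·(10/3) + (1/10)·(41/5) = 833/150.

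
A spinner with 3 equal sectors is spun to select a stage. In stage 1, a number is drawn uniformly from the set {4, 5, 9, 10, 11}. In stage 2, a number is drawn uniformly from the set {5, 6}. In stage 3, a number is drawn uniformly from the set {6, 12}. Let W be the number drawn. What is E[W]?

223/30

E[W | stage 1] = (4+5+9+10+11)/5 = 39/5.
E[W | stage 2] = (5+6)/2 = 11/2.
E[W | stage 3] = (6+12)/2 = 9.
By the law of total expectation,
E[W] = (1/3)·(39/5) + (1/3)·(11/2) + (1/3)·(9) = 223/30.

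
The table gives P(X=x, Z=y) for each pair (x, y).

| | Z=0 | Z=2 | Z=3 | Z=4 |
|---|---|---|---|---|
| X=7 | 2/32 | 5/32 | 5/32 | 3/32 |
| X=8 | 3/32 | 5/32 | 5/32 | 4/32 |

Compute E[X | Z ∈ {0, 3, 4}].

83/11

P(Z ∈ {0, 3, 4}) = 11/16.
Σ X·P over the event = 7·(2/32) + 7·(5/32) + 7·(3/32) + 8·(3/32) + 8·(5/32) + 8·(4/32) = 83/16.
E[X | Z ∈ {0, 3, 4}] = (83/16) / (11/16) = 83/11.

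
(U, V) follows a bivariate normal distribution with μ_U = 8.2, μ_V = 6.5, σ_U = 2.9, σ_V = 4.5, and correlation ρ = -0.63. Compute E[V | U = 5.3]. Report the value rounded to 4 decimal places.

9.3350

E[V | U=x] = μ_V + ρ(σ_V/σ_U)(x − μ_U) for jointly normal variables.
E[V | U=5.3] = 6.5 + (-0.63)·(4.5/2.9)·(5.3 − (8.2)) = 6.5 + (-0.97759)·(-2.9) = 9.3350.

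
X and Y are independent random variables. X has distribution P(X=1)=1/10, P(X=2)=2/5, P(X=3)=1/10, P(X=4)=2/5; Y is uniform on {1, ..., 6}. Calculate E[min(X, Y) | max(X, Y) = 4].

26/11

P(max(X, Y) = 4) = 11/30.
Summing min(X,Y)·P(x,y) over outcomes with max(X, Y) = 4 gives 13/15.
E[min(X, Y) | max(X, Y) = 4] = (13/15) / (11/30) = 26/11.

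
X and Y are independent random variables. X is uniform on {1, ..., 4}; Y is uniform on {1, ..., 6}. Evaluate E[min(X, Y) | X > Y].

5/3

P(X > Y) = 1/4.
Summing min(X,Y)·P(x,y) over outcomes with X > Y gives 5/12.
E[min(X, Y) | X > Y] = (5/12) / (1/4) = 5/3.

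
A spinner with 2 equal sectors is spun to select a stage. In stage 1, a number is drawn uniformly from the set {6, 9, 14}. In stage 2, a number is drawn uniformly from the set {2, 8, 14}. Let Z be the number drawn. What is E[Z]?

E[Z | stage 1] = (6+9+14)/3 = 29/3.
E[Z | stage 2] = (2+8+14)/3 = 8.
By the law of total expectation,
E[Z] = (1/2)·(29/3) + (1/2)·(8) = 53/6.

53/6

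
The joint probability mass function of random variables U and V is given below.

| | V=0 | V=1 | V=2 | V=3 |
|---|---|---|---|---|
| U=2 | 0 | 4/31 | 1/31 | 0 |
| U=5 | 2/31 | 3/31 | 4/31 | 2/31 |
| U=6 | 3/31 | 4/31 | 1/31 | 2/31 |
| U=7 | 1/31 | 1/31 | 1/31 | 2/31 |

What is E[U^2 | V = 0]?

P(V = 0) = 6/31.
Σ U^2·P over the event = 25·(2/31) + 36·(3/31) + 49·(1/31) = 207/31.
E[U^2 | V = 0] = (207/31) / (6/31) = 69/2.

69/2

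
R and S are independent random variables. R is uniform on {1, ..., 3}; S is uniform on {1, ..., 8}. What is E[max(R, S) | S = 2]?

7/3

Outcomes with S = 2: (1,2), (2,2), (3,2), each with probability 1/24.
E[max(R, S) | S = 2] = (2 + 2 + 3) / 3 = 7/3.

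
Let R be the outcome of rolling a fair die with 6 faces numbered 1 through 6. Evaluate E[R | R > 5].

6

Given R > 5, R is equally likely to be any of {6}.
E[R | R > 5] = (6) / 1 = 6.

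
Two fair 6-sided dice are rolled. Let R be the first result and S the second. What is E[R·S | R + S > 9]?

P(R + S > 9) = 1/6.
Summing RS·P(x,y) over outcomes with R + S > 9 gives 169/36.
E[R·S | R + S > 9] = (169/36) / (1/6) = 169/6.

169/6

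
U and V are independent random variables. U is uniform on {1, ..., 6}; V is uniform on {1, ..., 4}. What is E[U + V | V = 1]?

Outcomes with V = 1: (1,1), (2,1), (3,1), (4,1), (5,1), (6,1), each with probability 1/24.
E[U + V | V = 1] = (2 + 3 + 4 + 5 + 6 + 7) / 6 = 9/2.

9/2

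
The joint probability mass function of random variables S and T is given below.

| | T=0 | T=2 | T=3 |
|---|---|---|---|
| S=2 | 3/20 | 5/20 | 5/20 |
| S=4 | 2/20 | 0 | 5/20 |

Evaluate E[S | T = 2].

P(T = 2) = 1/4.
Σ S·P over the event = 2·(5/20) = 1/2.
E[S | T = 2] = (1/2) / (1/4) = 2.

2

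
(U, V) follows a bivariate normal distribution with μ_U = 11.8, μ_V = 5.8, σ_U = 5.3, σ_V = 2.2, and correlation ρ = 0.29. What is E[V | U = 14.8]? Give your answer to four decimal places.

The regression of V on U has slope ρ·σ_V/σ_U and passes through (μ_U, μ_V).
E[V | U=14.8] = 5.8 + (0.29)·(2.2/5.3)·(14.8 − (11.8)) = 5.8 + (0.12038)·(3) = 6.1611.

6.1611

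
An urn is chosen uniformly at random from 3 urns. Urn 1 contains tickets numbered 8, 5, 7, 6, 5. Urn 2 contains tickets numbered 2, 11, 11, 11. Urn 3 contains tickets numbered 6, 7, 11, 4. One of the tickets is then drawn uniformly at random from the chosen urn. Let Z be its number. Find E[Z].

439/60

E[Z | urn 1] = (8+5+7+6+5)/5 = 31/5.
E[Z | urn 2] = (2+11+11+11)/4 = 35/4.
E[Z | urn 3] = (6+7+11+4)/4 = 7.
E[Z] = (1/3)·(31/5) + (1/3)·(35/4) + (1/3)·(7) = 439/60.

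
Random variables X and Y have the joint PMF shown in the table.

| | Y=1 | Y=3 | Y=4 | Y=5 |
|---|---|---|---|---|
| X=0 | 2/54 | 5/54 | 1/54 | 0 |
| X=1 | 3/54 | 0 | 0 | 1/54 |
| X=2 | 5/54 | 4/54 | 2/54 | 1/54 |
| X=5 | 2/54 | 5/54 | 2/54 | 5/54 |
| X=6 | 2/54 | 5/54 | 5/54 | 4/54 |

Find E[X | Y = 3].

P(Y = 3) = 19/54.
Σ X·P over the event = 0·(5/54) + 2·(4/54) + 5·(5/54) + 6·(5/54) = 7/6.
E[X | Y = 3] = (7/6) / (19/54) = 63/19.

63/19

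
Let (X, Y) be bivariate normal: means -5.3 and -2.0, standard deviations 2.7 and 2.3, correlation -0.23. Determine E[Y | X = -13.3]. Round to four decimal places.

The regression of Y on X has slope ρ·σ_Y/σ_X and passes through (μ_X, μ_Y).
E[Y | X=-13.3] = -2.0 + (-0.23)·(2.3/2.7)·(-13.3 − (-5.3)) = -2.0 + (-0.19593)·(-8) = -0.4326.

-0.4326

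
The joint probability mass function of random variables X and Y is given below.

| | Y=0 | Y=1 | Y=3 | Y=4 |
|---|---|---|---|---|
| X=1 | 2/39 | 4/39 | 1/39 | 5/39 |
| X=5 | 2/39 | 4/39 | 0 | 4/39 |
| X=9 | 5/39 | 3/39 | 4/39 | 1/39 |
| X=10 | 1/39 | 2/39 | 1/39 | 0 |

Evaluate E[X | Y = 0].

P(Y = 0) = 10/39.
Summing X·P(X=x,Y=y) over the conditioning event gives 67/39.
E[X | Y = 0] = (67/39) / (10/39) = 67/10.

67/10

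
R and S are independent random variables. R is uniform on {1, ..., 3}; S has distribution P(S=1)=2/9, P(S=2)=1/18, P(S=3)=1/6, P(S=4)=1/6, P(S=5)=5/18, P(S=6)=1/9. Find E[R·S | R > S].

P(R > S) = 1/6.
Summing RS·P(x,y) over outcomes with R > S gives 13/27.
E[R·S | R > S] = (13/27) / (1/6) = 26/9.

26/9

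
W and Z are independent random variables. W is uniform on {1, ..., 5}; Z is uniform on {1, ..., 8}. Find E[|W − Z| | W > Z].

P(W > Z) = 1/4.
Summing |W−Z|·P(x,y) over outcomes with W > Z gives 1/2.
E[|W − Z| | W > Z] = (1/2) / (1/4) = 2.

2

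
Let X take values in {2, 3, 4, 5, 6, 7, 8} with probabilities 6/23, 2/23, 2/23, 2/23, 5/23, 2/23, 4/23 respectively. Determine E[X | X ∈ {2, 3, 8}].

25/6

P(X ∈ {2, 3, 8}) = 12/23.
Σ over the event: 2·6/23 + 3·2/23 + 8·4/23 = 50/23.
E[X | X ∈ {2, 3, 8}] = (50/23) / (12/23) = 25/6.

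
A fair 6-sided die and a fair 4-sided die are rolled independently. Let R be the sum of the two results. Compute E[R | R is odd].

P(R is odd) = 1/2.
Σ over the event: 3·1/12 + 5·1/6 + 7·1/6 + 9·1/12 = 3.
E[R | R is odd] = (3) / (1/2) = 6.

6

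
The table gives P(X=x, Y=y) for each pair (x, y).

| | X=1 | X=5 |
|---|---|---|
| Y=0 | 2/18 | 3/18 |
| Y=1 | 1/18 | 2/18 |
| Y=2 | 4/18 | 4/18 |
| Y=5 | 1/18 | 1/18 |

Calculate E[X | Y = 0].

P(Y = 0) = 5/18.
Σ X·P over the event = 1·(2/18) + 5·(3/18) = 17/18.
E[X | Y = 0] = (17/18) / (5/18) = 17/5.

17/5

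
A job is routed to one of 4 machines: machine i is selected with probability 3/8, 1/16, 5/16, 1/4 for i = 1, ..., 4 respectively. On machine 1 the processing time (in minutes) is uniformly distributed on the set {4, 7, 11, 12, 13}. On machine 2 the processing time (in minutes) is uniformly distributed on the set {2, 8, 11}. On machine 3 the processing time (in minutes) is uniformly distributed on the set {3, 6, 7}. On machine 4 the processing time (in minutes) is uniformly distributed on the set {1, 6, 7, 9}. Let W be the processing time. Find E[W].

106/15

E[W | machine 1] = (4+7+11+12+13)/5 = 47/5.
E[W | machine 2] = (2+8+11)/3 = 7.
E[W | machine 3] = (3+6+7)/3 = 16/3.
E[W | machine 4] = (1+6+7+9)/4 = 23/4.
By the law of total expectation,
E[W] = (3/8)·(47/5) + (1/16)·(7) + (5/16)·(16/3) + (1/4)·(23/4) = 106/15.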